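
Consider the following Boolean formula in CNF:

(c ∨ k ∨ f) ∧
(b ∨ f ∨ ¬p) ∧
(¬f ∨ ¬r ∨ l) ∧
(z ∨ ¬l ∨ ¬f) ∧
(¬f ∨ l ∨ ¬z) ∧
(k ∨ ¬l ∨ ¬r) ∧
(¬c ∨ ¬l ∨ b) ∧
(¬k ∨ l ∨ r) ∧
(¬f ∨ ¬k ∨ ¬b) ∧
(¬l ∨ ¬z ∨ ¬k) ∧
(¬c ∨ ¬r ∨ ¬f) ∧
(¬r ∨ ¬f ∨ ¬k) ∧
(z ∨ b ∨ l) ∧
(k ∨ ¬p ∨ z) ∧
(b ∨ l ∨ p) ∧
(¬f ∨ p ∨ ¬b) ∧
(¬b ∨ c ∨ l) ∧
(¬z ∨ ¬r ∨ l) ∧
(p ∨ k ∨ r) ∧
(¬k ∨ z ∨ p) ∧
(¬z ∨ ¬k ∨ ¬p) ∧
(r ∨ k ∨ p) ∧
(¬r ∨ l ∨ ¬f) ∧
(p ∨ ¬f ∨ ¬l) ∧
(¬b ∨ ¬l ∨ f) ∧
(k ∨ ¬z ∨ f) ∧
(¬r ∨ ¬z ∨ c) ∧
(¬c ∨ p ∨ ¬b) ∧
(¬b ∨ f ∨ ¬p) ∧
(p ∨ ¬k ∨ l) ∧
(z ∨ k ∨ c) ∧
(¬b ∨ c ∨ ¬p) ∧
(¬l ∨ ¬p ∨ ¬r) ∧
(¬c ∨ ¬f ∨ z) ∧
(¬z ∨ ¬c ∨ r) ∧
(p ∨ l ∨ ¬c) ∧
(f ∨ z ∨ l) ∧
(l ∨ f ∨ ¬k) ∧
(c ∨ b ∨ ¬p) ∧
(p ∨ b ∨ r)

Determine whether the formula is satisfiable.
No

No, the formula is not satisfiable.

No assignment of truth values to the variables can make all 40 clauses true simultaneously.

The formula is UNSAT (unsatisfiable).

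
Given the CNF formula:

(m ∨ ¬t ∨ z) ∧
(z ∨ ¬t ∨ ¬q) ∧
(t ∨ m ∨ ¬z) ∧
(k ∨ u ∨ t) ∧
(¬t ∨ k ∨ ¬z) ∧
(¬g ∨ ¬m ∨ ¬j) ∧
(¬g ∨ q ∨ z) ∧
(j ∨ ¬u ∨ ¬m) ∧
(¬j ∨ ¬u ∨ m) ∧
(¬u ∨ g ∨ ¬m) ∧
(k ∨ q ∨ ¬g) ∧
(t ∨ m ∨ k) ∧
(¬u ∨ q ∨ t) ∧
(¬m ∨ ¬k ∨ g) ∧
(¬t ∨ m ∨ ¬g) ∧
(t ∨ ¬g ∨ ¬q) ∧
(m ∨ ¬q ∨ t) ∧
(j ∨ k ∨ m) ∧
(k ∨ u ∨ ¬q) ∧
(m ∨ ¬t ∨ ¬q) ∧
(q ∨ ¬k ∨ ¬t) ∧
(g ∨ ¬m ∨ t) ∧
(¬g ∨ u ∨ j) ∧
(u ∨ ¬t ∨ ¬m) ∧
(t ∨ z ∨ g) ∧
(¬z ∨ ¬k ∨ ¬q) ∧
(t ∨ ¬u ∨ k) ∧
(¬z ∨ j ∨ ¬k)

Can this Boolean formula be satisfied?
No

No, the formula is not satisfiable.

No assignment of truth values to the variables can make all 28 clauses true simultaneously.

The formula is UNSAT (unsatisfiable).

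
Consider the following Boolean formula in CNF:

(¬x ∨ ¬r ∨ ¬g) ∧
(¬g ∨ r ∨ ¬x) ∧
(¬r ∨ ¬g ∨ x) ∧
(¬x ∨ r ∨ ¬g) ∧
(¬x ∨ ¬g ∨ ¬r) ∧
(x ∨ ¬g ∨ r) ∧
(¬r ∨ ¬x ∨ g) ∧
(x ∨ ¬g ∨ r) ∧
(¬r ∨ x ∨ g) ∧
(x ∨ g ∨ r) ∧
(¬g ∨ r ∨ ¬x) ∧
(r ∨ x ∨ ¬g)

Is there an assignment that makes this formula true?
Yes

Yes, the formula is satisfiable.

One satisfying assignment is: r=False, x=True, g=False

Verification: With this assignment, all 12 clauses evaluate to true.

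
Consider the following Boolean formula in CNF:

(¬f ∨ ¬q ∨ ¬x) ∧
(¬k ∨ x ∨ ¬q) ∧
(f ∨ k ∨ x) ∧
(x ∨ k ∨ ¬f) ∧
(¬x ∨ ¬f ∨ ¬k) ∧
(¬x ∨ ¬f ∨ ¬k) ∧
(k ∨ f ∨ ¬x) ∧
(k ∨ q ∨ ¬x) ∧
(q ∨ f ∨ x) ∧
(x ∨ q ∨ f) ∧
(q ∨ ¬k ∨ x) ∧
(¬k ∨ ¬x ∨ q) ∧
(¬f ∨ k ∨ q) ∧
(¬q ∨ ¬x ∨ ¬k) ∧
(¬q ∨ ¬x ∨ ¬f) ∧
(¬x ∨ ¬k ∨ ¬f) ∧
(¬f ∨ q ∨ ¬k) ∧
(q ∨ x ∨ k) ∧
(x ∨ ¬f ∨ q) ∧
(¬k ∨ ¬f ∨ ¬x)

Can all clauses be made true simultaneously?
No

No, the formula is not satisfiable.

No assignment of truth values to the variables can make all 20 clauses true simultaneously.

The formula is UNSAT (unsatisfiable).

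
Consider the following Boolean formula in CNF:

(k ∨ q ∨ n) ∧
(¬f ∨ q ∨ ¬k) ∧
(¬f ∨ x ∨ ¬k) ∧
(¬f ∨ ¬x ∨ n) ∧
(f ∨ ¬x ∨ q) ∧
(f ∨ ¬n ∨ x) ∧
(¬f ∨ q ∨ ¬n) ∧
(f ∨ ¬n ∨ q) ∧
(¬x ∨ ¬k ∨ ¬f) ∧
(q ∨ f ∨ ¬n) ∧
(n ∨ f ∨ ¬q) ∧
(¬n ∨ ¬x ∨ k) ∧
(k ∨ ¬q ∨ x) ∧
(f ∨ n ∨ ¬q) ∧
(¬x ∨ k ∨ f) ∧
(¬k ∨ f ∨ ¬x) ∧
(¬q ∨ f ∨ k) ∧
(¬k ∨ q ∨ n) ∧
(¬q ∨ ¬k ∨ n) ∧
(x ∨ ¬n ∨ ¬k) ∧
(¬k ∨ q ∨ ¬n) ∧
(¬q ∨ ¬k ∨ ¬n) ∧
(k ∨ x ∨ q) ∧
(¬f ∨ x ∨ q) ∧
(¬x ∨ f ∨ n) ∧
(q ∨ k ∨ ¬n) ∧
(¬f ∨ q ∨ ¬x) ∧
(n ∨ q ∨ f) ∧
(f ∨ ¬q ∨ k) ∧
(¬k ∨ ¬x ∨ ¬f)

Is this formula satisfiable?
No

No, the formula is not satisfiable.

No assignment of truth values to the variables can make all 30 clauses true simultaneously.

The formula is UNSAT (unsatisfiable).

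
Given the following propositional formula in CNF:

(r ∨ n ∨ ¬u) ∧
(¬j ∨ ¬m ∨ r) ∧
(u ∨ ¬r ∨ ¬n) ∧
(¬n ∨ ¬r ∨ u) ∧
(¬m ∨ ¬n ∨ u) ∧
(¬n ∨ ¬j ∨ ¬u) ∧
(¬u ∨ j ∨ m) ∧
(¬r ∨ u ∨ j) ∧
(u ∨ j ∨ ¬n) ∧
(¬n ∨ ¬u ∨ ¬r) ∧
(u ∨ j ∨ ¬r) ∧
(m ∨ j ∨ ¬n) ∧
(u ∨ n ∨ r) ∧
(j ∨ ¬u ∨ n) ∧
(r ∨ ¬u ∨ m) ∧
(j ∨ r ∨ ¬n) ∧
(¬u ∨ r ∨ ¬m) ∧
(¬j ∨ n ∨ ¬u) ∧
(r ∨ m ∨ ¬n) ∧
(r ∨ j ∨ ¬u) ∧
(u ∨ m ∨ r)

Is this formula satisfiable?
Yes

Yes, the formula is satisfiable.

One satisfying assignment is: n=False, j=True, m=False, u=False, r=True

Verification: With this assignment, all 21 clauses evaluate to true.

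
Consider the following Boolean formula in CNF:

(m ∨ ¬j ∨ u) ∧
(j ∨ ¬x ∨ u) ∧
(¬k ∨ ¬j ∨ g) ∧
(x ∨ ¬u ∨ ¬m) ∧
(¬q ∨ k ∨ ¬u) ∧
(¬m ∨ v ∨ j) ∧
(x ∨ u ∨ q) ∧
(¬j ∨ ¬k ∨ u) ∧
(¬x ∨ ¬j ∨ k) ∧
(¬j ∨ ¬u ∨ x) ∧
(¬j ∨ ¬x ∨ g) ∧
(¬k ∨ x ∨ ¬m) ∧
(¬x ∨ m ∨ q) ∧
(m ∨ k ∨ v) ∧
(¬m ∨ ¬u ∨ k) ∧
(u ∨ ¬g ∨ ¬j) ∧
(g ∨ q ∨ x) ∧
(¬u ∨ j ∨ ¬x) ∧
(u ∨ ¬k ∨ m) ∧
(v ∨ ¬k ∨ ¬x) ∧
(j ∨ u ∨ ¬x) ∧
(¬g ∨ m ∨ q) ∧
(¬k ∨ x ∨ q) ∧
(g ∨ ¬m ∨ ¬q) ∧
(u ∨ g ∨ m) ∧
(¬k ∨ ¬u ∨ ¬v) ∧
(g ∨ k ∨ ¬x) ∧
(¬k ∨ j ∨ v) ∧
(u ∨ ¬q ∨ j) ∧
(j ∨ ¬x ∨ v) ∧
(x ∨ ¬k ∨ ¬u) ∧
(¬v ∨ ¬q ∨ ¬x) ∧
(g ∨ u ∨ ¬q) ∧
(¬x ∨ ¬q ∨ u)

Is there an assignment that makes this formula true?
No

No, the formula is not satisfiable.

No assignment of truth values to the variables can make all 34 clauses true simultaneously.

The formula is UNSAT (unsatisfiable).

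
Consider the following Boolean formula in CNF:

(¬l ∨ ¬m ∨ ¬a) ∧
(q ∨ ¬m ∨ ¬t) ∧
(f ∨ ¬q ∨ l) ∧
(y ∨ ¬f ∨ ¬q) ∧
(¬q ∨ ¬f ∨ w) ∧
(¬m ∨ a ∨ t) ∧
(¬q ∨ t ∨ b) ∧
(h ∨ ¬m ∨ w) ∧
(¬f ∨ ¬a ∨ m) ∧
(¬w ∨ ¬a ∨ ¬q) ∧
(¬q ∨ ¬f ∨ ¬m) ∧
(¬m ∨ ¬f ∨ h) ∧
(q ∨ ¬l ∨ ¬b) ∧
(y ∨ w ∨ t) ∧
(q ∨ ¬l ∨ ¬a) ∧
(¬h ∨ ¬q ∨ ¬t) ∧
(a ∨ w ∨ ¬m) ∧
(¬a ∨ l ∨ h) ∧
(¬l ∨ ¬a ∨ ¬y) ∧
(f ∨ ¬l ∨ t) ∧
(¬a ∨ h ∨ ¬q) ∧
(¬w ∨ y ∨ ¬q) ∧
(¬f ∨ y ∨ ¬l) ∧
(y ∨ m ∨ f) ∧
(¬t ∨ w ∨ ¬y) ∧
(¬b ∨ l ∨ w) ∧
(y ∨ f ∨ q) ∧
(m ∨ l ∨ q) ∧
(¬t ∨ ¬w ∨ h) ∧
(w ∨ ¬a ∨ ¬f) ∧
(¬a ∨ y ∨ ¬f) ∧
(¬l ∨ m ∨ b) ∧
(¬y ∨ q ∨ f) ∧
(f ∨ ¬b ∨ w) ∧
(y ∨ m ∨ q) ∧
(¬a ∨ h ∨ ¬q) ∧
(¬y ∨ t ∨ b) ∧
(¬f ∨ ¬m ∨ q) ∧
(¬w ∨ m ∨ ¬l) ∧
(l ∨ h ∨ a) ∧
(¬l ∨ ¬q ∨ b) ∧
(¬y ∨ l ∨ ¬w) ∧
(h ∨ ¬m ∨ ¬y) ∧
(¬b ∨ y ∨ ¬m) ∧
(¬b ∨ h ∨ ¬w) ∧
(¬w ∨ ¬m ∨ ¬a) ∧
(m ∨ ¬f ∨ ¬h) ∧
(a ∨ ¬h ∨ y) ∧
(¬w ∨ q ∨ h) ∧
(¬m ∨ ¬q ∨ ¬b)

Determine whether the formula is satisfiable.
No

No, the formula is not satisfiable.

No assignment of truth values to the variables can make all 50 clauses true simultaneously.

The formula is UNSAT (unsatisfiable).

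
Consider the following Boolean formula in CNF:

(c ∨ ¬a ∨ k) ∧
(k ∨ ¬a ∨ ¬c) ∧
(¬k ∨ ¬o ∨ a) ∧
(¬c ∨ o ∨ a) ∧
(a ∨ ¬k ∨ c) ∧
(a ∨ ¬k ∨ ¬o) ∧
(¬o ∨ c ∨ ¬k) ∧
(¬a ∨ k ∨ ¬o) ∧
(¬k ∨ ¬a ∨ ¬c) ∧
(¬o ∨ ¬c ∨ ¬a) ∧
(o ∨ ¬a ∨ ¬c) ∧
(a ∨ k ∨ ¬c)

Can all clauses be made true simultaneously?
Yes

Yes, the formula is satisfiable.

One satisfying assignment is: o=False, a=False, k=False, c=False

Verification: With this assignment, all 12 clauses evaluate to true.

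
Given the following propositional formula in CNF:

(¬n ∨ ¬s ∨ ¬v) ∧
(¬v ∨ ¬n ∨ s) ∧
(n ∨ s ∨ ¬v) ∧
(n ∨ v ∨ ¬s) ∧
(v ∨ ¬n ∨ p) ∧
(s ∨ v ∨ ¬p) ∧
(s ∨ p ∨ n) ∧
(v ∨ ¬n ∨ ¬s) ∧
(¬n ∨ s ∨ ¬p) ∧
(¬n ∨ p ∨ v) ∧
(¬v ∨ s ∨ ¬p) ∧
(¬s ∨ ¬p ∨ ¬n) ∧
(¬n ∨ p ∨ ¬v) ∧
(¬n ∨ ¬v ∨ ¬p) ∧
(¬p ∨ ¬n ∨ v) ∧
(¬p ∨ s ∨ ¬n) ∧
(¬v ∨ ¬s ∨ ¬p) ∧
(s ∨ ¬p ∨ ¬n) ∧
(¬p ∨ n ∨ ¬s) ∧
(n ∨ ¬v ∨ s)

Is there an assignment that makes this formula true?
Yes

Yes, the formula is satisfiable.

One satisfying assignment is: n=False, p=False, v=True, s=True

Verification: With this assignment, all 20 clauses evaluate to true.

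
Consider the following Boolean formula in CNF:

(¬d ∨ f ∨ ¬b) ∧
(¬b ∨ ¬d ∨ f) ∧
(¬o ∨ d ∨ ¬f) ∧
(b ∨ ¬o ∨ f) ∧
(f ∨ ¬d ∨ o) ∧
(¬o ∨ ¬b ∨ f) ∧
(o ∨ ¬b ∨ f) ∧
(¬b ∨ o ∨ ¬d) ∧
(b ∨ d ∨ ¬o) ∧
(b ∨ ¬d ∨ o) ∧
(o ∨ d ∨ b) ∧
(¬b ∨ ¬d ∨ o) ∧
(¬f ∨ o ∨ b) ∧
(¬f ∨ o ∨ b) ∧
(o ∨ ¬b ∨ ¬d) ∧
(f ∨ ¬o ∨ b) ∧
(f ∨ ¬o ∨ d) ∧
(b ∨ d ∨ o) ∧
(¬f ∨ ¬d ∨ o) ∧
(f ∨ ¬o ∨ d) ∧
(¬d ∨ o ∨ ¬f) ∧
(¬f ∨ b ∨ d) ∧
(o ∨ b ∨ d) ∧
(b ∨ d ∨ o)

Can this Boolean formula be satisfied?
Yes

Yes, the formula is satisfiable.

One satisfying assignment is: d=False, o=False, f=True, b=True

Verification: With this assignment, all 24 clauses evaluate to true.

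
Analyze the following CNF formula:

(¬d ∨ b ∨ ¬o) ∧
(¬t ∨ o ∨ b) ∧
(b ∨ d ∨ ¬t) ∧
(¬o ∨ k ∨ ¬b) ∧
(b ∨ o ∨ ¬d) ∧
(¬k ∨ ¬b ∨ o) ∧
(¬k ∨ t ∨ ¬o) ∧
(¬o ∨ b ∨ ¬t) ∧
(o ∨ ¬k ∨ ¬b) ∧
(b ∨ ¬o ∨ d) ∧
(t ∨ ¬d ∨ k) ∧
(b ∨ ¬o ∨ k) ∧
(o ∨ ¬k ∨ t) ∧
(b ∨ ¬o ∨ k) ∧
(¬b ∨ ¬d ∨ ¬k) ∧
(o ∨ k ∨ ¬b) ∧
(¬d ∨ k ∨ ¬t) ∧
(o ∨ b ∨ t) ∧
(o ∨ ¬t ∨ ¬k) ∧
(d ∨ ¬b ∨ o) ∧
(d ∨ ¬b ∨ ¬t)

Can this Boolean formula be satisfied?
No

No, the formula is not satisfiable.

No assignment of truth values to the variables can make all 21 clauses true simultaneously.

The formula is UNSAT (unsatisfiable).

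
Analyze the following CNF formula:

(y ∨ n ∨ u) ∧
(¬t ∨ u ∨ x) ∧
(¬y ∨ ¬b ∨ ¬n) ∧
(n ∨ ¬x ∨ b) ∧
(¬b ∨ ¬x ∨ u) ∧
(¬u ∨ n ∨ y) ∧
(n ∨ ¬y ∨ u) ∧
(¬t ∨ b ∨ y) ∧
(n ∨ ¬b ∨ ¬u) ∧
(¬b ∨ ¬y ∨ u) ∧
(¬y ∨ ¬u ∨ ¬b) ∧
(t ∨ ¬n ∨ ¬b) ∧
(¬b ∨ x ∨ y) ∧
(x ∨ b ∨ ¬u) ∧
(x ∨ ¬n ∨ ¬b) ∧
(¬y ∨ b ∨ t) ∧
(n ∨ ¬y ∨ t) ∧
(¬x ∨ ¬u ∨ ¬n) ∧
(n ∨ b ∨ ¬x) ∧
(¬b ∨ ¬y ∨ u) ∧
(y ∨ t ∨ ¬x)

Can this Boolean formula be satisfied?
Yes

Yes, the formula is satisfiable.

One satisfying assignment is: b=False, u=False, y=False, n=True, x=False, t=False

Verification: With this assignment, all 21 clauses evaluate to true.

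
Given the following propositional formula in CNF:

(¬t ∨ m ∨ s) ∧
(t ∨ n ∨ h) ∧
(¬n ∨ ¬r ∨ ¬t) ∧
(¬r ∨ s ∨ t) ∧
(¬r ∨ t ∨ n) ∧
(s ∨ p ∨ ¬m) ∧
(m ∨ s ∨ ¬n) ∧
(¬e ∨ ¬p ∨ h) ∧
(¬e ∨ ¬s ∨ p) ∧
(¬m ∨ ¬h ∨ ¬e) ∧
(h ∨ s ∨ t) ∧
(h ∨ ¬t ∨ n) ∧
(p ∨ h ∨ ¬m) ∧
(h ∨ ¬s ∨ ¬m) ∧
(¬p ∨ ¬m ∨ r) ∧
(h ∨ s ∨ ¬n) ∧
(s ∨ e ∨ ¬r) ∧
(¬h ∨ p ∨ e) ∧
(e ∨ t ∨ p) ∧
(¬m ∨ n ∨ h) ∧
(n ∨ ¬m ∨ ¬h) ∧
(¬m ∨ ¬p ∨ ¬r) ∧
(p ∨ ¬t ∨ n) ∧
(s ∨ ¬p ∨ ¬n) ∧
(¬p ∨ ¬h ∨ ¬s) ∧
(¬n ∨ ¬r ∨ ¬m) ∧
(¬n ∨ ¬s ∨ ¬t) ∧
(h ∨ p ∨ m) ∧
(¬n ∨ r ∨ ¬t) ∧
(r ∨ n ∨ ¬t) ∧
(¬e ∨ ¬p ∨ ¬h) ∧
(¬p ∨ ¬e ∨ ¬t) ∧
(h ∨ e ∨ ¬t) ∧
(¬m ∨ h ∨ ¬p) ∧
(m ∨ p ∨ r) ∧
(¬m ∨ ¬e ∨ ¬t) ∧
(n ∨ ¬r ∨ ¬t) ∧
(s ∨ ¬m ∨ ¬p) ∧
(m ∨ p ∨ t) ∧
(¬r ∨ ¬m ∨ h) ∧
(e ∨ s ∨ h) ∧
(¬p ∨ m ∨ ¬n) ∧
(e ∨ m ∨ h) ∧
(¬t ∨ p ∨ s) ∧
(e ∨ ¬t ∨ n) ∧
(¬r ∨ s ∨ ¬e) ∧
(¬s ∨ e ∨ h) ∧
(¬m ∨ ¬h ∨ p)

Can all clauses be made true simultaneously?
Yes

Yes, the formula is satisfiable.

One satisfying assignment is: r=False, h=True, p=True, m=False, t=False, e=False, n=False, s=False

Verification: With this assignment, all 48 clauses evaluate to true.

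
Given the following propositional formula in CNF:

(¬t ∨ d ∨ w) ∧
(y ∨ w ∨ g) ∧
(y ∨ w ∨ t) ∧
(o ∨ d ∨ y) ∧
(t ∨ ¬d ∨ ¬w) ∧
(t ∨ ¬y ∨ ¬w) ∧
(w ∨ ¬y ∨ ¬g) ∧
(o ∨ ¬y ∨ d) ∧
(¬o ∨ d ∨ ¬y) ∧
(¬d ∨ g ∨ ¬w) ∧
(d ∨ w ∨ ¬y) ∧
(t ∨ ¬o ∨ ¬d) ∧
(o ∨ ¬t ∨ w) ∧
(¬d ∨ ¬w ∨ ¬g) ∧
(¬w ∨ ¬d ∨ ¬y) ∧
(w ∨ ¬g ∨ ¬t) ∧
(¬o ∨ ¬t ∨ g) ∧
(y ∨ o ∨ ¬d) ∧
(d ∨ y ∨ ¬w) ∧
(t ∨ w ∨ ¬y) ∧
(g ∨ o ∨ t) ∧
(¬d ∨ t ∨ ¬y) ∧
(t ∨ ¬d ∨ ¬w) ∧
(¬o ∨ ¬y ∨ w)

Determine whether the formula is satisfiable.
No

No, the formula is not satisfiable.

No assignment of truth values to the variables can make all 24 clauses true simultaneously.

The formula is UNSAT (unsatisfiable).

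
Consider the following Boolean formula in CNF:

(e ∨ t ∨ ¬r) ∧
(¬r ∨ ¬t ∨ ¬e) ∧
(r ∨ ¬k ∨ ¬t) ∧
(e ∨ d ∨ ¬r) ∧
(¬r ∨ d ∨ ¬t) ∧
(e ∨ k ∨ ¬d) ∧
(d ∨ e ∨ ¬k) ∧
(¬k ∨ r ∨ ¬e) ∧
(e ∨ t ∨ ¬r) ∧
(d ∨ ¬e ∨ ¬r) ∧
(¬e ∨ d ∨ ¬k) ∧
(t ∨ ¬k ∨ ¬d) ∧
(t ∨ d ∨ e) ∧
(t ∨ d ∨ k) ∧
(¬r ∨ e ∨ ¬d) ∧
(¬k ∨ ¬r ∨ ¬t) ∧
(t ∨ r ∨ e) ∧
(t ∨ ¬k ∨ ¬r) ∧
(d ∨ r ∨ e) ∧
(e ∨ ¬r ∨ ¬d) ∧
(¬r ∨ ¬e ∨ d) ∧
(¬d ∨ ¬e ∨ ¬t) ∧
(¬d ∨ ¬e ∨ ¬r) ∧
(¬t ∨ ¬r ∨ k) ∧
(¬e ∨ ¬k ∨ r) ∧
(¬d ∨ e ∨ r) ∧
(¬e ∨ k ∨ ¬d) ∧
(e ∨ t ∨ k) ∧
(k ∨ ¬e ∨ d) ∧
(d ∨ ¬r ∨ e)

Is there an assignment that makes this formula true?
No

No, the formula is not satisfiable.

No assignment of truth values to the variables can make all 30 clauses true simultaneously.

The formula is UNSAT (unsatisfiable).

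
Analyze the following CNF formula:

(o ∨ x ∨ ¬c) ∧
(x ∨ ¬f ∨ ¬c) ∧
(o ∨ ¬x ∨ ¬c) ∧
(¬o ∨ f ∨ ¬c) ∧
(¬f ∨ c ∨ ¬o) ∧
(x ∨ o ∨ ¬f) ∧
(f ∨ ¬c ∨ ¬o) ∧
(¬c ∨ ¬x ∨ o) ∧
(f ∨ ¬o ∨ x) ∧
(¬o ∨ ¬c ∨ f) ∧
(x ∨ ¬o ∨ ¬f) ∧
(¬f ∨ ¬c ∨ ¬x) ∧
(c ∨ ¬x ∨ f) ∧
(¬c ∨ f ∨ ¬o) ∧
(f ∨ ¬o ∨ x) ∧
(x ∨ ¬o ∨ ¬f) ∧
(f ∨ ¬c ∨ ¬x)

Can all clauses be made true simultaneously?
Yes

Yes, the formula is satisfiable.

One satisfying assignment is: f=False, c=False, x=False, o=False

Verification: With this assignment, all 17 clauses evaluate to true.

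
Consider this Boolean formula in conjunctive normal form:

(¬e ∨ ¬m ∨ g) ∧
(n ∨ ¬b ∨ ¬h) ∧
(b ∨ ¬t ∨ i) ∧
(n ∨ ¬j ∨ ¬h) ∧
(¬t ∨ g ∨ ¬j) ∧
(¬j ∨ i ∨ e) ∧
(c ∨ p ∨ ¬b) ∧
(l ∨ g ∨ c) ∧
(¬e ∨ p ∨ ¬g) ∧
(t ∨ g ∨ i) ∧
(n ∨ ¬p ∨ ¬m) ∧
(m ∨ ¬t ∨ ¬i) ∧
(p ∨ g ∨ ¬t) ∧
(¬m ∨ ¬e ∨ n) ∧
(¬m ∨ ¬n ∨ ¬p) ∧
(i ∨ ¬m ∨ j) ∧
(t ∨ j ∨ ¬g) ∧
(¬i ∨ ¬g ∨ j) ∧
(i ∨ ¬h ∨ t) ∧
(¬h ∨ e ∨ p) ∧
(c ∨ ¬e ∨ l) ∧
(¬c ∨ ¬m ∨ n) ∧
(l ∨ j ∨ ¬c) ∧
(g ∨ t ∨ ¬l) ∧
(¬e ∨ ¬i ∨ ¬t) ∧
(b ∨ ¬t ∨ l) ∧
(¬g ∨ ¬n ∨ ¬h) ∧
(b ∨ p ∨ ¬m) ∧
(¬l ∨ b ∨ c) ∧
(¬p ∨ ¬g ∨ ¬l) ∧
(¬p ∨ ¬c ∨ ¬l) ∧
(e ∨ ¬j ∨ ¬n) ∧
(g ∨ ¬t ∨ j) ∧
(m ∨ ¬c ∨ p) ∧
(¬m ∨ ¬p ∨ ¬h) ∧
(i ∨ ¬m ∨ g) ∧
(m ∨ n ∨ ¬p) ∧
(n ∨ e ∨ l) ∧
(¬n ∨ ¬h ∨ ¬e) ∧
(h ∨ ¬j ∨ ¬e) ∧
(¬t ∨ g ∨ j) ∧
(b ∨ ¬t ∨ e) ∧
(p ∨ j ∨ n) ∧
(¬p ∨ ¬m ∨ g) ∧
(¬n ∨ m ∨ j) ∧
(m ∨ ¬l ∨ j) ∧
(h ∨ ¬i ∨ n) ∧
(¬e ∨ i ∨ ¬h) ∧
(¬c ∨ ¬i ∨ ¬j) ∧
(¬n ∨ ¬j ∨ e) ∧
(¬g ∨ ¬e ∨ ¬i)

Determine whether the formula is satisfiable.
No

No, the formula is not satisfiable.

No assignment of truth values to the variables can make all 51 clauses true simultaneously.

The formula is UNSAT (unsatisfiable).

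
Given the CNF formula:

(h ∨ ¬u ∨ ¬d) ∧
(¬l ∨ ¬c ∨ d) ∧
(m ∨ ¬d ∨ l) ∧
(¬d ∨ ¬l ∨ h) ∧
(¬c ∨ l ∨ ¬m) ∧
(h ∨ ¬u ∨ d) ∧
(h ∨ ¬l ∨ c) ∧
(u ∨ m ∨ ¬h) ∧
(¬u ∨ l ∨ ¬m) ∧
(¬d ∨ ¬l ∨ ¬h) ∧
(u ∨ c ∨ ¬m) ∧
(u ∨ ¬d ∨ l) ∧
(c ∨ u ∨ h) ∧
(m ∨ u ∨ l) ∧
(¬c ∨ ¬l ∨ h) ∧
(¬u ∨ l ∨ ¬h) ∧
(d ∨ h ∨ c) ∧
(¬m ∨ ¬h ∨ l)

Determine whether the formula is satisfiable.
Yes

Yes, the formula is satisfiable.

One satisfying assignment is: h=True, d=False, l=True, c=False, u=True, m=True

Verification: With this assignment, all 18 clauses evaluate to true.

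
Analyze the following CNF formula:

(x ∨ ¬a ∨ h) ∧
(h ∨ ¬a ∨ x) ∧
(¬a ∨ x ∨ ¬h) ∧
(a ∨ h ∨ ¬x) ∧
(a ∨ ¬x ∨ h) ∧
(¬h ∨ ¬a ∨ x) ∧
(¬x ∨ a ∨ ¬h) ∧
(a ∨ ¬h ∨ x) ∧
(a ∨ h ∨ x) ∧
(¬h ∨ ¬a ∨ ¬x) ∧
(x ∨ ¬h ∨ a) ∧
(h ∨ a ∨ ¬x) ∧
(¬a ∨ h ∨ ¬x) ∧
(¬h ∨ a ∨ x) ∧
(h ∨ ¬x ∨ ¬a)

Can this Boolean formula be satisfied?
No

No, the formula is not satisfiable.

No assignment of truth values to the variables can make all 15 clauses true simultaneously.

The formula is UNSAT (unsatisfiable).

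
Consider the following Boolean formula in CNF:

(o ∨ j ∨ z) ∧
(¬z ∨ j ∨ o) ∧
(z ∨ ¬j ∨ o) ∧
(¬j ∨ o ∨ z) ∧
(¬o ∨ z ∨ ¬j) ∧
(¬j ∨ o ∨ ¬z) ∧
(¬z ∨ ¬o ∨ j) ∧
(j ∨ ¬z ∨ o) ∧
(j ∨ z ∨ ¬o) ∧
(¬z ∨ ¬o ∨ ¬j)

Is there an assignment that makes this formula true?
No

No, the formula is not satisfiable.

No assignment of truth values to the variables can make all 10 clauses true simultaneously.

The formula is UNSAT (unsatisfiable).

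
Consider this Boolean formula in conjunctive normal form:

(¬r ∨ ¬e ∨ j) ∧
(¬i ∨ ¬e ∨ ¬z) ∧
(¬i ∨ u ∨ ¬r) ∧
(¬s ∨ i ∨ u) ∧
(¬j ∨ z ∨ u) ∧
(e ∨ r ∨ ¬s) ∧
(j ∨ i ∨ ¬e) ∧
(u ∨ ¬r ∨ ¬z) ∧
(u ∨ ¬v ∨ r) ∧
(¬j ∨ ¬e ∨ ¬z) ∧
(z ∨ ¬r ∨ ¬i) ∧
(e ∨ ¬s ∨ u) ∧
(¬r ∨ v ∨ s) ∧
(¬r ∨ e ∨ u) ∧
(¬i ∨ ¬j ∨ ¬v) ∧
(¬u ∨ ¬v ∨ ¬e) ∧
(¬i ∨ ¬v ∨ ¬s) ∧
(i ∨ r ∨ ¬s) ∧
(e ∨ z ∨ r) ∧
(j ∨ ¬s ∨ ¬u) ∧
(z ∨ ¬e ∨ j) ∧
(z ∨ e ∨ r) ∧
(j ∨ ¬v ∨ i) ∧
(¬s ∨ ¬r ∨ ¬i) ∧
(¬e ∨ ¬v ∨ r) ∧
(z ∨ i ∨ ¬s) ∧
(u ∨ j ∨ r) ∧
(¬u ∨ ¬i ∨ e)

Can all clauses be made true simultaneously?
Yes

Yes, the formula is satisfiable.

One satisfying assignment is: z=True, e=False, s=False, u=False, i=False, j=True, r=False, v=False

Verification: With this assignment, all 28 clauses evaluate to true.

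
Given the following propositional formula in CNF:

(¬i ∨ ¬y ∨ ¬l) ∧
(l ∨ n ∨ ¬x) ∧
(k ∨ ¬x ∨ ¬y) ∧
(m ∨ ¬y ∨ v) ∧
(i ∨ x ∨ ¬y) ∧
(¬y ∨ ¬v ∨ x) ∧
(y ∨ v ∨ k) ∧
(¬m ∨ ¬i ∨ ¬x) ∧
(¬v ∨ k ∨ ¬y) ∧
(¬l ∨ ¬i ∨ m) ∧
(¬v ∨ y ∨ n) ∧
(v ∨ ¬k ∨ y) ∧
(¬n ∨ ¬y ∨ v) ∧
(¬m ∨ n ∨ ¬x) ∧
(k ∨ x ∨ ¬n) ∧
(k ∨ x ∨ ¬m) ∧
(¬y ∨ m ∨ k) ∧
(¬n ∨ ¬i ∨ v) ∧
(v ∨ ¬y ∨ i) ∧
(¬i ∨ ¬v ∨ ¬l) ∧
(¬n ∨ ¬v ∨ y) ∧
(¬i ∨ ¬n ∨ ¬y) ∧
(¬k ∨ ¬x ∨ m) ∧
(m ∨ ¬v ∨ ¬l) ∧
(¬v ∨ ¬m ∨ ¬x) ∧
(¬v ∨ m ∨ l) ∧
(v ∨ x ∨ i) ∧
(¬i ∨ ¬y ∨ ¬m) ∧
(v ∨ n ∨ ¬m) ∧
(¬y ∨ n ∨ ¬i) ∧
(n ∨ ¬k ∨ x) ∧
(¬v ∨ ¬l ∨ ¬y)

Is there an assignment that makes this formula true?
No

No, the formula is not satisfiable.

No assignment of truth values to the variables can make all 32 clauses true simultaneously.

The formula is UNSAT (unsatisfiable).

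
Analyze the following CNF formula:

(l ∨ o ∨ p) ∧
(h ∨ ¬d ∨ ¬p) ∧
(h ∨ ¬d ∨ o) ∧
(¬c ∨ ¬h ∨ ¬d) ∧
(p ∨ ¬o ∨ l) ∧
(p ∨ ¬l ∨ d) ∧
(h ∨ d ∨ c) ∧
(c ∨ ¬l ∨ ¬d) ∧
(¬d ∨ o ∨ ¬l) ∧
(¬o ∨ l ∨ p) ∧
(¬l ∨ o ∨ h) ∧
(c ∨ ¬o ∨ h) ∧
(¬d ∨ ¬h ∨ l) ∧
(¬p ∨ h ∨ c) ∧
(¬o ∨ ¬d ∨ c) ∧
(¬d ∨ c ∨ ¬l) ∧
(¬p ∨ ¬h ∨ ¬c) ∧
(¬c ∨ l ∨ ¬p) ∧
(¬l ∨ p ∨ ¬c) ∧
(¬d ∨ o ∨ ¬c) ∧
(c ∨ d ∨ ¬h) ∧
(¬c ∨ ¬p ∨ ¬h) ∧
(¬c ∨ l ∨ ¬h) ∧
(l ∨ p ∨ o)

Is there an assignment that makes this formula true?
Yes

Yes, the formula is satisfiable.

One satisfying assignment is: l=True, h=False, p=True, c=True, o=True, d=False

Verification: With this assignment, all 24 clauses evaluate to true.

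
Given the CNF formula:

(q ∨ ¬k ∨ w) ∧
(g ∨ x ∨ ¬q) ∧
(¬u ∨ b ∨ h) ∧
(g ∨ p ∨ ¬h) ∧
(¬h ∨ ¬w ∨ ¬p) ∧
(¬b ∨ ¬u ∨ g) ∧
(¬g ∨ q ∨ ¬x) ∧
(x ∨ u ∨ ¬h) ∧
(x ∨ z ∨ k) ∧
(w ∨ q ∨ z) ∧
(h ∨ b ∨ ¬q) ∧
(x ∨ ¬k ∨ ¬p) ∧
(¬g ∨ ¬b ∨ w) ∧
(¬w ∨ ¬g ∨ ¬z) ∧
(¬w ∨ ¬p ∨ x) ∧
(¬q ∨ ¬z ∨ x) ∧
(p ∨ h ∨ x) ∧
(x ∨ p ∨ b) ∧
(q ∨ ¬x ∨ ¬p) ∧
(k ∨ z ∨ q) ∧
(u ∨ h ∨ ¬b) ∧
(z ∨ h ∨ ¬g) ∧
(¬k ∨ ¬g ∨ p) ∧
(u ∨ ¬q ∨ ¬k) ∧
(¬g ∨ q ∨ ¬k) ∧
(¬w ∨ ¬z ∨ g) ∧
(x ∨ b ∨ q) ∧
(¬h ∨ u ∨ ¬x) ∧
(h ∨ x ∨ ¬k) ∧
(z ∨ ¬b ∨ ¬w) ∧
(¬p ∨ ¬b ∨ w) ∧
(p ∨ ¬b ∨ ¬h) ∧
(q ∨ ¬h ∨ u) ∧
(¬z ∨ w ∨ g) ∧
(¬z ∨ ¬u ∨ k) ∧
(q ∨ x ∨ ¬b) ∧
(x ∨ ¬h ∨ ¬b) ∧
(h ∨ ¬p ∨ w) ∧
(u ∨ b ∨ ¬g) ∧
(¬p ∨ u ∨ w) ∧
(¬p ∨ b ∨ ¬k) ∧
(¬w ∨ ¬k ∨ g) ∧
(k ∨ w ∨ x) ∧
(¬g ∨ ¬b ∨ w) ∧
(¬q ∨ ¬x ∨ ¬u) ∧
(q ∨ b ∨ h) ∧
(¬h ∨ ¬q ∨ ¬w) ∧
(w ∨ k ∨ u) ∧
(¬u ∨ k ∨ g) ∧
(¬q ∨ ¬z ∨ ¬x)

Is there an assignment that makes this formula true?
No

No, the formula is not satisfiable.

No assignment of truth values to the variables can make all 50 clauses true simultaneously.

The formula is UNSAT (unsatisfiable).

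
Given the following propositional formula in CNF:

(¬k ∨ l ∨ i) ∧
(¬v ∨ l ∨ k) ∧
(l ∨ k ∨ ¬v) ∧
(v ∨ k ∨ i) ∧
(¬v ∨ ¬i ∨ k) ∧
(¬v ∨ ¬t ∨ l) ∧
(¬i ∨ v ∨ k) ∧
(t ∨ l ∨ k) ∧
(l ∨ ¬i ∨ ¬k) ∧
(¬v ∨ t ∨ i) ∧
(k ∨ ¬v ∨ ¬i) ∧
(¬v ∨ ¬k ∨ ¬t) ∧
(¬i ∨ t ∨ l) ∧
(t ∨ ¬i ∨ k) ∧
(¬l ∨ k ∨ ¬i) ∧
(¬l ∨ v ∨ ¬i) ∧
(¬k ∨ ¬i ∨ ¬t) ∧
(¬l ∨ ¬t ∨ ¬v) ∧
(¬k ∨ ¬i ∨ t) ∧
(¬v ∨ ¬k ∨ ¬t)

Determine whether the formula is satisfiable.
Yes

Yes, the formula is satisfiable.

One satisfying assignment is: t=False, v=False, i=False, l=True, k=True

Verification: With this assignment, all 20 clauses evaluate to true.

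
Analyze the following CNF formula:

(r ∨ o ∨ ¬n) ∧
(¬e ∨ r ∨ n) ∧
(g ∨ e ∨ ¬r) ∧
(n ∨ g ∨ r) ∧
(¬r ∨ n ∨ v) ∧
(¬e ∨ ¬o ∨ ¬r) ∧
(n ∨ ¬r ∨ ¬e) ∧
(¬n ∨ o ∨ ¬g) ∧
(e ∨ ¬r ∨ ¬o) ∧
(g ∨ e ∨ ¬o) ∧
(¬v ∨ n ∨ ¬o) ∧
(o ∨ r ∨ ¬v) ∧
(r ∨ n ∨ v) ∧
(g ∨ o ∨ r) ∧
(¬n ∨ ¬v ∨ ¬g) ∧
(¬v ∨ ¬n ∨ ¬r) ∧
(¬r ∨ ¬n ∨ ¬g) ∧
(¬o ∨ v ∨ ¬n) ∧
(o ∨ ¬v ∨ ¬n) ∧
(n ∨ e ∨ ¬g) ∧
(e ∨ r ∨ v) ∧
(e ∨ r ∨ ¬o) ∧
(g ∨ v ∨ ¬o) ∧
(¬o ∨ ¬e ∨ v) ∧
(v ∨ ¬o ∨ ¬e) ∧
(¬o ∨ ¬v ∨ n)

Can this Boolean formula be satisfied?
Yes

Yes, the formula is satisfiable.

One satisfying assignment is: r=True, o=False, e=True, n=True, g=False, v=False

Verification: With this assignment, all 26 clauses evaluate to true.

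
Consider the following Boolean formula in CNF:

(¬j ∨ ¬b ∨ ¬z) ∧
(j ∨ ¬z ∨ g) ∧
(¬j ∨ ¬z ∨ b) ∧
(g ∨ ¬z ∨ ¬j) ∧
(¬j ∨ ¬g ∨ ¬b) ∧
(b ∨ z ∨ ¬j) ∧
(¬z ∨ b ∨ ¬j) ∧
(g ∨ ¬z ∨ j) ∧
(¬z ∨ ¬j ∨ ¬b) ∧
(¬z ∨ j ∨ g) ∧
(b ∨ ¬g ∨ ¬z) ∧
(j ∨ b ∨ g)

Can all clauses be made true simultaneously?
Yes

Yes, the formula is satisfiable.

One satisfying assignment is: b=True, j=False, z=False, g=False

Verification: With this assignment, all 12 clauses evaluate to true.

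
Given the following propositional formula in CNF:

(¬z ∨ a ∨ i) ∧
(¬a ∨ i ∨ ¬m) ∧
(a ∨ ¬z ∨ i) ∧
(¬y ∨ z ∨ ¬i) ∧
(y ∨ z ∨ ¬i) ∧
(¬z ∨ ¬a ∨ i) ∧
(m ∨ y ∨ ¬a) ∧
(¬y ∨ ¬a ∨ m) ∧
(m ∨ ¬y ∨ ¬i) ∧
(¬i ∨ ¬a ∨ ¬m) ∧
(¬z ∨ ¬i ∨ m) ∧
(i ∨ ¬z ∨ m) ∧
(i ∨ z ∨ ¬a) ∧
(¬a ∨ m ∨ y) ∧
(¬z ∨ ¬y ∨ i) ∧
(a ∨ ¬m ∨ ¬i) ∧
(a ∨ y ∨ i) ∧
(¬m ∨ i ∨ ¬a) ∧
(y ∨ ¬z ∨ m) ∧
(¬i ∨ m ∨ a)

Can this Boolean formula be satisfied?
Yes

Yes, the formula is satisfiable.

One satisfying assignment is: m=False, z=False, y=True, a=False, i=False

Verification: With this assignment, all 20 clauses evaluate to true.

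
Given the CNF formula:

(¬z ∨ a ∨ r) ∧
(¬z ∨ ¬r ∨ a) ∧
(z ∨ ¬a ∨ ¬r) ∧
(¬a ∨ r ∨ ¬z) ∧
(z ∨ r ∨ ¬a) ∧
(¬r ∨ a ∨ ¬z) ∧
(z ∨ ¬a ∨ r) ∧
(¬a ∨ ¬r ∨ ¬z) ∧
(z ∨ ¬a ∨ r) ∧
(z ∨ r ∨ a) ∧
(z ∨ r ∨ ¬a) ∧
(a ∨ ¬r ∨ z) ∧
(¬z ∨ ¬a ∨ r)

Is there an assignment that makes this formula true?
No

No, the formula is not satisfiable.

No assignment of truth values to the variables can make all 13 clauses true simultaneously.

The formula is UNSAT (unsatisfiable).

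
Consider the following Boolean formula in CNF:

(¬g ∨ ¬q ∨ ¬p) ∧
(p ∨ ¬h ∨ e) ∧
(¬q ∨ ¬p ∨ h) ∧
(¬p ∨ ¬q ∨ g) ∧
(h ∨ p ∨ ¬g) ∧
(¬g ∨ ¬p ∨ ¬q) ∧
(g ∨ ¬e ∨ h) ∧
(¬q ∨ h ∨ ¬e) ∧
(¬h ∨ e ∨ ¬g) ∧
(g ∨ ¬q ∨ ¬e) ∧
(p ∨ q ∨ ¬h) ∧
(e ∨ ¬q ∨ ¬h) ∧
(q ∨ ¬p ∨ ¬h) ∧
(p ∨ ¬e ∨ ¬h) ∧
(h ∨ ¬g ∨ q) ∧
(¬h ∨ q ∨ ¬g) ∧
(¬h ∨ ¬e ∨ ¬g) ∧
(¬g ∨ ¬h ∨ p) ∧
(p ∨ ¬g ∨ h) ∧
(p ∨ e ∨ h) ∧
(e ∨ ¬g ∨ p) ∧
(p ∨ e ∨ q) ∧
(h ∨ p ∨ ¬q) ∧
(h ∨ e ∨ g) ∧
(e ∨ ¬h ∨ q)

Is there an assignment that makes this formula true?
No

No, the formula is not satisfiable.

No assignment of truth values to the variables can make all 25 clauses true simultaneously.

The formula is UNSAT (unsatisfiable).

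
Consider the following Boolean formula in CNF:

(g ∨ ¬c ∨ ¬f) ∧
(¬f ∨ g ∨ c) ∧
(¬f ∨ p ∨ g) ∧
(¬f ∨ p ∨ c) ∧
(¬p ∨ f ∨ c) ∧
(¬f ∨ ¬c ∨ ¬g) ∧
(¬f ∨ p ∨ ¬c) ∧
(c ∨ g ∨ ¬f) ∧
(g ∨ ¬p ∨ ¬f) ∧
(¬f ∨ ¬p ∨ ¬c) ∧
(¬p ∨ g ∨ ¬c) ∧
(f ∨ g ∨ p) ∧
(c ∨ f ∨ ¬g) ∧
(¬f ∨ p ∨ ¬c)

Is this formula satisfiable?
Yes

Yes, the formula is satisfiable.

One satisfying assignment is: p=False, f=False, g=True, c=True

Verification: With this assignment, all 14 clauses evaluate to true.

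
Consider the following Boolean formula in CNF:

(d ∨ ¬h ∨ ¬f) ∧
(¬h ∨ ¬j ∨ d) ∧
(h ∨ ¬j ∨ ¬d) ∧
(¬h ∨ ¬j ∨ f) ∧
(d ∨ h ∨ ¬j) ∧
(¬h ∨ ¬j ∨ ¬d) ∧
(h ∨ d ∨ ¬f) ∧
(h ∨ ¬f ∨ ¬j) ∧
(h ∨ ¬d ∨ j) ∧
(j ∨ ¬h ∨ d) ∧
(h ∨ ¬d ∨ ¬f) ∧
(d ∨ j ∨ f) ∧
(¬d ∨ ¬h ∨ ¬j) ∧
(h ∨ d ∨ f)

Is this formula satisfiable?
Yes

Yes, the formula is satisfiable.

One satisfying assignment is: h=True, f=False, d=True, j=False

Verification: With this assignment, all 14 clauses evaluate to true.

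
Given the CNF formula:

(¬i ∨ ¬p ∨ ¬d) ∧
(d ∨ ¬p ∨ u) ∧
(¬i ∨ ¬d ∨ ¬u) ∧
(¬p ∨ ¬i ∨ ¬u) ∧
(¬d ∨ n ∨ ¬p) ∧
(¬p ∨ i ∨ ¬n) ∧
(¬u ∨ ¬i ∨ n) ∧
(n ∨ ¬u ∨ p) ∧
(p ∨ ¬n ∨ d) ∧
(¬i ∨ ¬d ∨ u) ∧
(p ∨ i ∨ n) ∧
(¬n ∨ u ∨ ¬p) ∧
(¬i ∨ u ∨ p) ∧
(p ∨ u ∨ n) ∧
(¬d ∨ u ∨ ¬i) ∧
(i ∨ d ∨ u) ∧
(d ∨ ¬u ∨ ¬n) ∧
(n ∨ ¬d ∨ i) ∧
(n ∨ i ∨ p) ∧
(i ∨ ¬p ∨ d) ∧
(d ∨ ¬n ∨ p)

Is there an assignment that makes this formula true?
Yes

Yes, the formula is satisfiable.

One satisfying assignment is: i=False, d=True, p=False, u=False, n=True

Verification: With this assignment, all 21 clauses evaluate to true.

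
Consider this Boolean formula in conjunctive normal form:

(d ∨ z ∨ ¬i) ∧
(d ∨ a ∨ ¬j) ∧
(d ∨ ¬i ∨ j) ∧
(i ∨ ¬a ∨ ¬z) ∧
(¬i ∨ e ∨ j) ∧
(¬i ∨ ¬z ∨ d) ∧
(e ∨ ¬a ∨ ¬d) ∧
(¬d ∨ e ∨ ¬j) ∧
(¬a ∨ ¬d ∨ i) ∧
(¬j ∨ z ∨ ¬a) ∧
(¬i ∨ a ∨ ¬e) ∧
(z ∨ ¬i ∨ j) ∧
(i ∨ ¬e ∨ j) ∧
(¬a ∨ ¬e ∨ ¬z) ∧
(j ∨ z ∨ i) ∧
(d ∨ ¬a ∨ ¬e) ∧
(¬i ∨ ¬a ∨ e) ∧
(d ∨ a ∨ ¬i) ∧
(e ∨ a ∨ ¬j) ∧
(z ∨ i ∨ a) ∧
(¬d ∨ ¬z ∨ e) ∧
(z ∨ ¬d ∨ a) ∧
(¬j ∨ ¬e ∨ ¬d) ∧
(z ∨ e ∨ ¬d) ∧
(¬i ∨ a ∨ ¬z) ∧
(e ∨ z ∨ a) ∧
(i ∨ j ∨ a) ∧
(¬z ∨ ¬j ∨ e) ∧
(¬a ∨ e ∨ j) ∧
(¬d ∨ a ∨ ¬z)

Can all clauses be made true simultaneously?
No

No, the formula is not satisfiable.

No assignment of truth values to the variables can make all 30 clauses true simultaneously.

The formula is UNSAT (unsatisfiable).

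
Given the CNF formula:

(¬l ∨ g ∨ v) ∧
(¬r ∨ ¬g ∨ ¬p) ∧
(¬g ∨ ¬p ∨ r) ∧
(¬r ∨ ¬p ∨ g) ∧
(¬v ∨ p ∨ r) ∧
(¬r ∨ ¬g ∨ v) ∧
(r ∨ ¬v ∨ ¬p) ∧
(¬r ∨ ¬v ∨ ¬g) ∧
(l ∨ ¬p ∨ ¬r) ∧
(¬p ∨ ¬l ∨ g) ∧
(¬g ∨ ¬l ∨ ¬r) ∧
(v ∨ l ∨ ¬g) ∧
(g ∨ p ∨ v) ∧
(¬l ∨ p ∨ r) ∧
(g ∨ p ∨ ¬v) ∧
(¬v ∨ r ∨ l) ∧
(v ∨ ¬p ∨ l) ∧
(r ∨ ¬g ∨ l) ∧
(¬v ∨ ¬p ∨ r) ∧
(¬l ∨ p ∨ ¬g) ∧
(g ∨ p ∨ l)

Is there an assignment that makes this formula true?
No

No, the formula is not satisfiable.

No assignment of truth values to the variables can make all 21 clauses true simultaneously.

The formula is UNSAT (unsatisfiable).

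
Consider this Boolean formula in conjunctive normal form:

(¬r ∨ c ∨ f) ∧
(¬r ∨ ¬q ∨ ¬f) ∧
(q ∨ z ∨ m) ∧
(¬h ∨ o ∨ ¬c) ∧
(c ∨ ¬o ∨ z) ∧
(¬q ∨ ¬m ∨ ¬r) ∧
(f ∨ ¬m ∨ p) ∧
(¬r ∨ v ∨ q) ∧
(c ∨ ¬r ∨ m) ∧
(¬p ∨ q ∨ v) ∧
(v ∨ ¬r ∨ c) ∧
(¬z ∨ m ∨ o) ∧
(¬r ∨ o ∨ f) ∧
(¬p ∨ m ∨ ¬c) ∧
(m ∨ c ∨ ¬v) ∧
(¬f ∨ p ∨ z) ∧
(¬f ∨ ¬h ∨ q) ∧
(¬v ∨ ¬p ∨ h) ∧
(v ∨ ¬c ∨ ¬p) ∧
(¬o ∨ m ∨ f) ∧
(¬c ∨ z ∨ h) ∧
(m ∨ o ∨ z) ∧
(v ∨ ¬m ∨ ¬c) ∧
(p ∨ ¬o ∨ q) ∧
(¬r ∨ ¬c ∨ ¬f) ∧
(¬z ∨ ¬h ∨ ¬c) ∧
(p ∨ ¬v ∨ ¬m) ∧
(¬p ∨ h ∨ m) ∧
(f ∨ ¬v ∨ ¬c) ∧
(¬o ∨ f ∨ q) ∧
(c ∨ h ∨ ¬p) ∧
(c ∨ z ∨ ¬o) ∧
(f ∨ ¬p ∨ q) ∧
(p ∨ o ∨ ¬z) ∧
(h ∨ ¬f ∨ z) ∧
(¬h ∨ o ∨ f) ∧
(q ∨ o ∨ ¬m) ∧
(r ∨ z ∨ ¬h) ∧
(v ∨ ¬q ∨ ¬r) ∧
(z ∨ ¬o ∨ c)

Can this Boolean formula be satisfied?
Yes

Yes, the formula is satisfiable.

One satisfying assignment is: c=True, p=False, m=False, o=True, v=False, q=True, f=True, h=False, r=False, z=True

Verification: With this assignment, all 40 clauses evaluate to true.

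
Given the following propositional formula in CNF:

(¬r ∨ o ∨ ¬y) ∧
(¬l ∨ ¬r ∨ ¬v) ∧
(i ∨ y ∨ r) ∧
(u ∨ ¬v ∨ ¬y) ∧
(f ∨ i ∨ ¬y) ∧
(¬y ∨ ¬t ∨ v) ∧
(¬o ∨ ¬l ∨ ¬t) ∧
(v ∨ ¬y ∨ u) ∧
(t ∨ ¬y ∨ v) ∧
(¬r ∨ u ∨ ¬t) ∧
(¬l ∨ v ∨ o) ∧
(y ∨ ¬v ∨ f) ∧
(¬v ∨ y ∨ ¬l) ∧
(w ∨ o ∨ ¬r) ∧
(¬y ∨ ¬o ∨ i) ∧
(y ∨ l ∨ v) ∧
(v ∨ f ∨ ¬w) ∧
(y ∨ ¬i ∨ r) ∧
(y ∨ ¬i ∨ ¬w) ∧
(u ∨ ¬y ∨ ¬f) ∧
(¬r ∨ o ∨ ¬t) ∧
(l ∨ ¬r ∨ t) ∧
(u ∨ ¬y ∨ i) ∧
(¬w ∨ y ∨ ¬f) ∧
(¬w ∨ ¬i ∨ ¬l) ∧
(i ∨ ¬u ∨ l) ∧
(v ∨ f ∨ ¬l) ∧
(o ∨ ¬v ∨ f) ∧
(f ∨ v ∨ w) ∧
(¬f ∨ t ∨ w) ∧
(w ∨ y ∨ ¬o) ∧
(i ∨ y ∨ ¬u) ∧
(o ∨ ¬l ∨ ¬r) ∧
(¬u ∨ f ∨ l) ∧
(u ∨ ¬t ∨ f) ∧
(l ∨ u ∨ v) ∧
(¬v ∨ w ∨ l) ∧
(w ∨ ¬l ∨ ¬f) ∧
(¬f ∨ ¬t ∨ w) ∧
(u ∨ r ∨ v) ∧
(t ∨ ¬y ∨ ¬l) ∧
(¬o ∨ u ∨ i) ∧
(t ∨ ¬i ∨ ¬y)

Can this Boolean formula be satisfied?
Yes

Yes, the formula is satisfiable.

One satisfying assignment is: u=True, w=True, l=True, v=True, y=True, o=False, r=False, i=False, t=True, f=True

Verification: With this assignment, all 43 clauses evaluate to true.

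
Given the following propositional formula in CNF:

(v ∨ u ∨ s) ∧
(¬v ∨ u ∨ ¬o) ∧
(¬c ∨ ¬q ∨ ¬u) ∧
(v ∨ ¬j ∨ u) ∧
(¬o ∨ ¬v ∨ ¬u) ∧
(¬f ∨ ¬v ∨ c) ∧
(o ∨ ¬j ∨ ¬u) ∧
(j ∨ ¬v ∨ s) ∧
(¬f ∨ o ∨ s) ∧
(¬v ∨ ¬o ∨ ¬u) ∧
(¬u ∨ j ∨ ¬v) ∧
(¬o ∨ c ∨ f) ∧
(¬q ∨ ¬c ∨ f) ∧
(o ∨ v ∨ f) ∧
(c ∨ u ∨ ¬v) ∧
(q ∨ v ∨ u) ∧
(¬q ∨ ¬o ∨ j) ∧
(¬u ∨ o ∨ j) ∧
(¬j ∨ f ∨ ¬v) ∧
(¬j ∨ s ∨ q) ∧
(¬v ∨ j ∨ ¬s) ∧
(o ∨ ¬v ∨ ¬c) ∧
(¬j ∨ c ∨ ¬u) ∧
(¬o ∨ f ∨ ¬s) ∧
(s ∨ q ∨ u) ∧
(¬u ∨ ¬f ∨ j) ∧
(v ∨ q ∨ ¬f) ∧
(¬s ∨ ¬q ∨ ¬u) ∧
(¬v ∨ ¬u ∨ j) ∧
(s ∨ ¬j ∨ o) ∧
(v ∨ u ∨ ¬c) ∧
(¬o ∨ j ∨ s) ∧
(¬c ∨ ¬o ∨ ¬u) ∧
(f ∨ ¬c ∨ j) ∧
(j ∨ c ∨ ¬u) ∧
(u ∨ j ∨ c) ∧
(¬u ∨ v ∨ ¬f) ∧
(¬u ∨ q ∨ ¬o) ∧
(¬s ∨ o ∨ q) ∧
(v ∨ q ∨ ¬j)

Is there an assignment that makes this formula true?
No

No, the formula is not satisfiable.

No assignment of truth values to the variables can make all 40 clauses true simultaneously.

The formula is UNSAT (unsatisfiable).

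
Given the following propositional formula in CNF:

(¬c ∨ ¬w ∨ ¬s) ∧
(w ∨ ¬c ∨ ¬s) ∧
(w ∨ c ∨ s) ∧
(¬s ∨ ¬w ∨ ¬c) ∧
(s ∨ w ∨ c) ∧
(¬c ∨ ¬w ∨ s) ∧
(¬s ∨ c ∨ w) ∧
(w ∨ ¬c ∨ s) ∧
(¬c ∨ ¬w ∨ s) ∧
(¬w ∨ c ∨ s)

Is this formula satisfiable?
Yes

Yes, the formula is satisfiable.

One satisfying assignment is: c=False, w=True, s=True

Verification: With this assignment, all 10 clauses evaluate to true.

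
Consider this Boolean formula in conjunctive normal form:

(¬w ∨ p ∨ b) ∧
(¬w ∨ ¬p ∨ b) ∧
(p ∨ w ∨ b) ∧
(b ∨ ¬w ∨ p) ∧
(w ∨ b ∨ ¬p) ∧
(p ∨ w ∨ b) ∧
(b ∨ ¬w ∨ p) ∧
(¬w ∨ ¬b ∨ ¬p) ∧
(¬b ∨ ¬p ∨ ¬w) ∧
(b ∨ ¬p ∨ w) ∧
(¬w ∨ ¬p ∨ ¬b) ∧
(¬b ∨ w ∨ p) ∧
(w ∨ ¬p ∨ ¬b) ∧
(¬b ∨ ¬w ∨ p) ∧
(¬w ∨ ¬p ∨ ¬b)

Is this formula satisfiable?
No

No, the formula is not satisfiable.

No assignment of truth values to the variables can make all 15 clauses true simultaneously.

The formula is UNSAT (unsatisfiable).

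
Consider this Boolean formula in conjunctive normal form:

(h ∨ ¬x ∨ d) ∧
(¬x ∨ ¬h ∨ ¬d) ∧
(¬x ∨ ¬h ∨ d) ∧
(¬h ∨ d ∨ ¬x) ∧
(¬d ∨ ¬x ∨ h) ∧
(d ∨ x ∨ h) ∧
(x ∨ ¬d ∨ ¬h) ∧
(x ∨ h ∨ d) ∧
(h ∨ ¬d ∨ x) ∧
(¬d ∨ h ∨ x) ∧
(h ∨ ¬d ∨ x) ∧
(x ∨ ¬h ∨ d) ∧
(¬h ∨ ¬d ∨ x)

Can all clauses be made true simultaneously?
No

No, the formula is not satisfiable.

No assignment of truth values to the variables can make all 13 clauses true simultaneously.

The formula is UNSAT (unsatisfiable).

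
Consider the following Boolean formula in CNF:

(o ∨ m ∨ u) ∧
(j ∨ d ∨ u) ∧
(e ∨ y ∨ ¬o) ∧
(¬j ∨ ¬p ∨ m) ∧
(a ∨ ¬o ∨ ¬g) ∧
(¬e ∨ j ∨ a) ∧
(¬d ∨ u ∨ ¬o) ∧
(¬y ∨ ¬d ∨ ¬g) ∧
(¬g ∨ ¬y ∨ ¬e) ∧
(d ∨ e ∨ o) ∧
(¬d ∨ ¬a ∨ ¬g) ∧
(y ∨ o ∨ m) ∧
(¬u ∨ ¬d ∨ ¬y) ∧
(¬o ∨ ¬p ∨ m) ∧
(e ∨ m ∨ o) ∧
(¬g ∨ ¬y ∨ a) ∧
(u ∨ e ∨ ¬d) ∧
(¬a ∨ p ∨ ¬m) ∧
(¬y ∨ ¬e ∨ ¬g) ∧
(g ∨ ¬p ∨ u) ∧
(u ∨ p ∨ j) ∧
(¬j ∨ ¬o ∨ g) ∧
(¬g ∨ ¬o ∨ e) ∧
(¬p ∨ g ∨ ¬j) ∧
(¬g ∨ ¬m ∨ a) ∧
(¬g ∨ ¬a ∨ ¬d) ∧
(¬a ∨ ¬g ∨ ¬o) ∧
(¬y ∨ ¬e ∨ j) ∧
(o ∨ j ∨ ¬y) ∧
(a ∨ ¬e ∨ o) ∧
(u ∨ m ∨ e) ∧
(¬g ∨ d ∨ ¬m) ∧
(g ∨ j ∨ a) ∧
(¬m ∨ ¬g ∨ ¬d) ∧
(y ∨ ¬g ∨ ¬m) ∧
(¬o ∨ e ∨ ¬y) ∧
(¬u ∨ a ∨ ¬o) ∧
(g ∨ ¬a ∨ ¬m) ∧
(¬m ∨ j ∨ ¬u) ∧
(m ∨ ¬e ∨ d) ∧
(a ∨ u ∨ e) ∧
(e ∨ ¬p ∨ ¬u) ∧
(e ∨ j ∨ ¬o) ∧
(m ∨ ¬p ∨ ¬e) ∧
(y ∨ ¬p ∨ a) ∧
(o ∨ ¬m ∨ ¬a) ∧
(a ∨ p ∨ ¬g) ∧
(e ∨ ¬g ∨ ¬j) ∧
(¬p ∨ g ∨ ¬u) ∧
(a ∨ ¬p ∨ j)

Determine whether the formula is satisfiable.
Yes

Yes, the formula is satisfiable.

One satisfying assignment is: a=False, o=False, y=False, e=False, m=True, g=False, d=True, u=True, j=True, p=False

Verification: With this assignment, all 50 clauses evaluate to true.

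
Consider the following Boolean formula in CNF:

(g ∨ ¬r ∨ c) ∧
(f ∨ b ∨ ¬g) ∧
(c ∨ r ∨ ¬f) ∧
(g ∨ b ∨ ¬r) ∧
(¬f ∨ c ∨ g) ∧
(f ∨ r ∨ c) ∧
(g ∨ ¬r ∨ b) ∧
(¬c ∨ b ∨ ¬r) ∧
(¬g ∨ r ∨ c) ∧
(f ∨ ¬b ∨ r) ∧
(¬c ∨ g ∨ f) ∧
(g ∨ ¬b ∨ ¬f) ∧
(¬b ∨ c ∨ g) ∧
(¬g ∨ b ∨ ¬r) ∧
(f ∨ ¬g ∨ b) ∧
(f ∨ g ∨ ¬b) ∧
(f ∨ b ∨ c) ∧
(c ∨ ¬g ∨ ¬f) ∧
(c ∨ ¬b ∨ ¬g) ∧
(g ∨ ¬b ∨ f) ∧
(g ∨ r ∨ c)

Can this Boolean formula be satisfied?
Yes

Yes, the formula is satisfiable.

One satisfying assignment is: r=False, c=True, f=True, b=False, g=False

Verification: With this assignment, all 21 clauses evaluate to true.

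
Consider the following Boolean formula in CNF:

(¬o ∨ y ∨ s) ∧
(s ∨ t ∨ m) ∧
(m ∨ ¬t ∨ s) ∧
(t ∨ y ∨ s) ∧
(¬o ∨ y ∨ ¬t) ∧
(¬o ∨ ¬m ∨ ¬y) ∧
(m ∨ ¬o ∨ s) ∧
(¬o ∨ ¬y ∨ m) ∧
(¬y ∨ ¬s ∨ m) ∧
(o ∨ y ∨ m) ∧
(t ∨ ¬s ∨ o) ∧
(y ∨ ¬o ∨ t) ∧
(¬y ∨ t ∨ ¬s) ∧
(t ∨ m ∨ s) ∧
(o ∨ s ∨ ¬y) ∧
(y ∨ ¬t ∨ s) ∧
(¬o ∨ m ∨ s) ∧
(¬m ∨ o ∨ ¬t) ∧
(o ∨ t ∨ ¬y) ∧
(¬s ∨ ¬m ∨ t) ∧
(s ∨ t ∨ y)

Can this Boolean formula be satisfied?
No

No, the formula is not satisfiable.

No assignment of truth values to the variables can make all 21 clauses true simultaneously.

The formula is UNSAT (unsatisfiable).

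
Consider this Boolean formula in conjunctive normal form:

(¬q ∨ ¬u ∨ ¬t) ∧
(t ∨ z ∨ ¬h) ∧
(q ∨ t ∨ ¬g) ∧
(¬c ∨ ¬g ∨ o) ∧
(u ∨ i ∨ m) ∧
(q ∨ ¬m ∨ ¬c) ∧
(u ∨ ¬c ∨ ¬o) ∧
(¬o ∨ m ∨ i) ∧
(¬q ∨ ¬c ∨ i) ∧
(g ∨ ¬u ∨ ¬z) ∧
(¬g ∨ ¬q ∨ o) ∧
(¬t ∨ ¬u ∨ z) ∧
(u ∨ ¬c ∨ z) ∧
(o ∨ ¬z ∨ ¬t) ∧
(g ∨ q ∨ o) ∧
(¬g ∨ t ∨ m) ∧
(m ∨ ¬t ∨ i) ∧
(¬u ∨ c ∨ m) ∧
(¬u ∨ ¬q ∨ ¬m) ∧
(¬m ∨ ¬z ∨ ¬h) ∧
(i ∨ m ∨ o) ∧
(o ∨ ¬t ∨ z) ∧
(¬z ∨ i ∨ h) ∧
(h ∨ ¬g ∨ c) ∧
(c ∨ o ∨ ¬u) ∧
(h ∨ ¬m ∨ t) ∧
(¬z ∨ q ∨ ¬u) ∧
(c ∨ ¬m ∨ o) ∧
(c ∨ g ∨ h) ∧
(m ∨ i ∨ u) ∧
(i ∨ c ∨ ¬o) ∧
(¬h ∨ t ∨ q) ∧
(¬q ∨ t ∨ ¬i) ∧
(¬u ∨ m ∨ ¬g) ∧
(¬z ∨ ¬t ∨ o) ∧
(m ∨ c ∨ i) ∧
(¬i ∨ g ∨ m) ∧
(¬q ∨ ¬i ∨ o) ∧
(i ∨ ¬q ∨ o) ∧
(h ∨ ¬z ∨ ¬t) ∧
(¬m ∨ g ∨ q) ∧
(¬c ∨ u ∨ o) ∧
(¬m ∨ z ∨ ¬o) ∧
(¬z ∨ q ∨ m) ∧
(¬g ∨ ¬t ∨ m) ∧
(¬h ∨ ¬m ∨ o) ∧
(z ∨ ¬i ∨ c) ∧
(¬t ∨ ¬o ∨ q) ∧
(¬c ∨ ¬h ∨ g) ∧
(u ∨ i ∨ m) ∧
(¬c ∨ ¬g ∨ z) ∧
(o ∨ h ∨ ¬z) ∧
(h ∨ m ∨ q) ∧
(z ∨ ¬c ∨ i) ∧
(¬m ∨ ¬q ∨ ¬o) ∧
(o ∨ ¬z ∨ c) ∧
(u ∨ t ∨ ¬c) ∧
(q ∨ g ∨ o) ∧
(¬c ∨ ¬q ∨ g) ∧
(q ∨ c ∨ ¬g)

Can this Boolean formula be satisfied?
No

No, the formula is not satisfiable.

No assignment of truth values to the variables can make all 60 clauses true simultaneously.

The formula is UNSAT (unsatisfiable).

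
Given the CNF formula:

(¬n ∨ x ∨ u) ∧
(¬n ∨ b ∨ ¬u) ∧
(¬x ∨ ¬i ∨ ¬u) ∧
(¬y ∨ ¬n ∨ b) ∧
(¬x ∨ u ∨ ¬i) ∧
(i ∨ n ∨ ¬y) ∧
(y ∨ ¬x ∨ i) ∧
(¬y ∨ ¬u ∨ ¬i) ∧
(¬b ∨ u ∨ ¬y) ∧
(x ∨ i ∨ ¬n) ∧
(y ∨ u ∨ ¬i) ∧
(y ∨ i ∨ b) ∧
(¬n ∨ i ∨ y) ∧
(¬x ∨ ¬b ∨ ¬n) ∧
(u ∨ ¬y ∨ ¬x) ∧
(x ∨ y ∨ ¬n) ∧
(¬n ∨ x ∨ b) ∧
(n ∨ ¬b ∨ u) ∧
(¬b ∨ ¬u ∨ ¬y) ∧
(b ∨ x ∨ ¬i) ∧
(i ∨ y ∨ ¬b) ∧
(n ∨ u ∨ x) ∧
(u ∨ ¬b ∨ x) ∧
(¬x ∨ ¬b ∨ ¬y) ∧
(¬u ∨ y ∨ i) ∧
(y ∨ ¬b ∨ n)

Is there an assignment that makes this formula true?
No

No, the formula is not satisfiable.

No assignment of truth values to the variables can make all 26 clauses true simultaneously.

The formula is UNSAT (unsatisfiable).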